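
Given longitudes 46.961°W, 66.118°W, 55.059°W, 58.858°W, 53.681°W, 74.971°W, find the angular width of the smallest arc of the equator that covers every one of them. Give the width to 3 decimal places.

28.010°

Sort the longitudes: -74.971°, -66.118°, -58.858°, -55.059°, -53.681°, -46.961°.
Eastward gaps between consecutive values (wrapping around): 8.853°, 7.260°, 3.799°, 1.378°, 6.720°, 331.990°.
Largest gap = 331.990° ⇒ minimal covering band is its complement: 360° − 331.990° = 28.010°.
Band runs from -74.971° eastward to -46.961°.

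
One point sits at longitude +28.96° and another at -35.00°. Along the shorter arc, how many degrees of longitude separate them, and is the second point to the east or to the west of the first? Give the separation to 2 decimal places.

Raw difference: -35.00 − 28.96 = -63.96°.
Normalise into (−180°, 180°]: -63.96° stays -63.96°.
Negative ⇒ the second point lies to the west; separation 63.96°.

63.96° west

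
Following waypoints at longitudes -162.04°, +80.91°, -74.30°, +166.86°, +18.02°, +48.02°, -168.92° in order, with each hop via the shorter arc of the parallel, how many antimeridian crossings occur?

3

Leg 1: -162.04° → +80.91°, shortest Δλ = -117.05° (west) — crosses 180°.
Leg 2: +80.91° → -74.30°, shortest Δλ = -155.21° (west) — does not cross 180°.
Leg 3: -74.30° → +166.86°, shortest Δλ = -118.84° (west) — crosses 180°.
Leg 4: +166.86° → +18.02°, shortest Δλ = -148.84° (west) — does not cross 180°.
Leg 5: +18.02° → +48.02°, shortest Δλ = 30.0° (east) — does not cross 180°.
Leg 6: +48.02° → -168.92°, shortest Δλ = 143.06° (east) — crosses 180°.
Total crossings: 3.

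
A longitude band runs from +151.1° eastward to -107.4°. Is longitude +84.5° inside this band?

Band width going east from +151.1° to -107.4°: ((-107.4 − 151.1) mod 360) = 101.5°.
Offset of +84.5° east of the west edge: ((84.5 − 151.1) mod 360) = 293.4°.
293.4° > 101.5° ⇒ outside.

No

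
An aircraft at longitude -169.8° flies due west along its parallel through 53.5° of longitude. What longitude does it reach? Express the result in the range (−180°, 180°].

Start at -169.8°; shift −53.5° → -223.3°.
-223.3° lies outside (−180°, 180°]; add 360° → +136.7°.

+136.7°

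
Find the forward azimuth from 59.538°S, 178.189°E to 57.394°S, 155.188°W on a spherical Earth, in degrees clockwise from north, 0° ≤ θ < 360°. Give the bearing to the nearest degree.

Δλ = -155.188 − 178.189 = -333.377°; wrapped into (−180°, 180°]: 26.623°.
θ = atan2( sin Δλ · cos φ₂ , cos φ₁ · sin φ₂ − sin φ₁ · cos φ₂ · cos Δλ )
  = atan2(0.24147, -0.01184) = 92.806° → normalised to [0°, 360°): 92.806°.

93°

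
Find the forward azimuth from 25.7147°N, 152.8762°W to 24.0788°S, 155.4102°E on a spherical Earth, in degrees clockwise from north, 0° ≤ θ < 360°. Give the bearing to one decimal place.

229.5°

Δλ = 155.4102 − -152.8762 = 308.2864°; wrapped into (−180°, 180°]: -51.7136°.
θ = atan2( sin Δλ · cos φ₂ , cos φ₁ · sin φ₂ − sin φ₁ · cos φ₂ · cos Δλ )
  = atan2(-0.71662, -0.61303) = -130.545° → normalised to [0°, 360°): 229.455°.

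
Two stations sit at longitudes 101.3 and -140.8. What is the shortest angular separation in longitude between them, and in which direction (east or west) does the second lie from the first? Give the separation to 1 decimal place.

Raw difference: -140.8 − 101.3 = -242.1°.
Normalise into (−180°, 180°]: -242.1° + 360° = 117.9°.
Positive ⇒ the second point lies to the east; separation 117.9°.

117.9° east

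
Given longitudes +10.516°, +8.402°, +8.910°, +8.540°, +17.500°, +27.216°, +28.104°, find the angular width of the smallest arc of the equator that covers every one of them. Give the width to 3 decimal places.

19.702°

Sort the longitudes: +8.402°, +8.540°, +8.910°, +10.516°, +17.500°, +27.216°, +28.104°.
Eastward gaps between consecutive values (wrapping around): 0.138°, 0.370°, 1.606°, 6.984°, 9.716°, 0.888°, 340.298°.
Largest gap = 340.298° ⇒ minimal covering band is its complement: 360° − 340.298° = 19.702°.
Band runs from +8.402° eastward to +28.104°.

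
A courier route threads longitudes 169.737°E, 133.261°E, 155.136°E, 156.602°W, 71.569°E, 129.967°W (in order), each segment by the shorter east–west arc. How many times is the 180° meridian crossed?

3

Leg 1: +169.737° → +133.261°, shortest Δλ = -36.476° (west) — does not cross 180°.
Leg 2: +133.261° → +155.136°, shortest Δλ = 21.875° (east) — does not cross 180°.
Leg 3: +155.136° → -156.602°, shortest Δλ = 48.262° (east) — crosses 180°.
Leg 4: -156.602° → +71.569°, shortest Δλ = -131.829° (west) — crosses 180°.
Leg 5: +71.569° → -129.967°, shortest Δλ = 158.464° (east) — crosses 180°.
Total crossings: 3.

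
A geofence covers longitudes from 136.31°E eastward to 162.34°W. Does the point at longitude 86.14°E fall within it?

Band width going east from +136.31° to -162.34°: ((-162.34 − 136.31) mod 360) = 61.35°.
Offset of +86.14° east of the west edge: ((86.14 − 136.31) mod 360) = 309.83°.
309.83° > 61.35° ⇒ outside.

No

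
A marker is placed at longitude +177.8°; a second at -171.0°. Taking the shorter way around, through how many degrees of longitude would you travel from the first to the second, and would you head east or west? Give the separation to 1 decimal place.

11.2° east

Raw difference: -171.0 − 177.8 = -348.8°.
Normalise into (−180°, 180°]: -348.8° + 360° = 11.2°.
Positive ⇒ the second point lies to the east; separation 11.2°.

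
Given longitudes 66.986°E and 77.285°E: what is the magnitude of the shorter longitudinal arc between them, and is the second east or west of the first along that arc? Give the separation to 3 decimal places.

10.299° east

Raw difference: 77.285 − 66.986 = 10.299°.
Normalise into (−180°, 180°]: 10.299° stays 10.299°.
Positive ⇒ the second point lies to the east; separation 10.299°.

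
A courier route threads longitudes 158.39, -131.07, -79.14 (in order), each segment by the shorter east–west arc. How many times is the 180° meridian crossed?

1

Leg 1: +158.39° → -131.07°, shortest Δλ = 70.54° (east) — crosses 180°.
Leg 2: -131.07° → -79.14°, shortest Δλ = 51.93° (east) — does not cross 180°.
Total crossings: 1.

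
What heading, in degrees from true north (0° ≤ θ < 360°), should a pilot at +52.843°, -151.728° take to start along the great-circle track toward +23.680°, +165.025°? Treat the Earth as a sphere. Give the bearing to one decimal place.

Δλ = 165.025 − -151.728 = 316.753°; wrapped into (−180°, 180°]: -43.247°.
θ = atan2( sin Δλ · cos φ₂ , cos φ₁ · sin φ₂ − sin φ₁ · cos φ₂ · cos Δλ )
  = atan2(-0.62746, -0.28907) = -114.735° → normalised to [0°, 360°): 245.265°.

245.3°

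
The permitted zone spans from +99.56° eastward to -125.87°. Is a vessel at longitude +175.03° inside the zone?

Band width going east from +99.56° to -125.87°: ((-125.87 − 99.56) mod 360) = 134.57°.
Offset of +175.03° east of the west edge: ((175.03 − 99.56) mod 360) = 75.47°.
75.47° ≤ 134.57° ⇒ inside.

Yes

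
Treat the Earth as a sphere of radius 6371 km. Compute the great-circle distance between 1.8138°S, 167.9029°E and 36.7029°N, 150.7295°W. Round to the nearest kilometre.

Δλ = -150.7295 − 167.9029 = -318.6324°; wrapped into (−180°, 180°]: 41.3676°.
Δφ = 36.7029 − -1.8138 = 38.5167°.
a = sin²(Δφ/2) + cos φ₁ · cos φ₂ · sin²(Δλ/2) = 0.208760.
c = 2·atan2(√a, √(1−a)) = 0.94902 rad → d = 6371·c ≈ 6046.21 km.

6046 km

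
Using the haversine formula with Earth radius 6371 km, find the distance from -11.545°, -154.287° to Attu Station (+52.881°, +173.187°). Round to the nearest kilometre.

Δλ = 173.187 − -154.287 = 327.474°; wrapped into (−180°, 180°]: -32.526°.
Δφ = 52.881 − -11.545 = 64.426°.
a = sin²(Δφ/2) + cos φ₁ · cos φ₂ · sin²(Δλ/2) = 0.330532.
c = 2·atan2(√a, √(1−a)) = 1.22501 rad → d = 6371·c ≈ 7804.55 km.

7805 km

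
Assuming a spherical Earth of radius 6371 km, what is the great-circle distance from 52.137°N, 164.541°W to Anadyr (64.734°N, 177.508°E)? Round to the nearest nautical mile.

936 nmi

Δλ = 177.508 − -164.541 = 342.049°; wrapped into (−180°, 180°]: -17.951°.
Δφ = 64.734 − 52.137 = 12.597°.
a = sin²(Δφ/2) + cos φ₁ · cos φ₂ · sin²(Δλ/2) = 0.018412.
c = 2·atan2(√a, √(1−a)) = 0.27222 rad → d = 6371·c ≈ 1734.33 km ≈ 936.47 nmi.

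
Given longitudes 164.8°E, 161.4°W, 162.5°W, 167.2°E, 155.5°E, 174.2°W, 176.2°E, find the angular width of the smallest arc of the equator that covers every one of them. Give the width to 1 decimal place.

Sort the longitudes: -174.2°, -162.5°, -161.4°, +155.5°, +164.8°, +167.2°, +176.2°.
Eastward gaps between consecutive values (wrapping around): 11.7°, 1.1°, 316.9°, 9.3°, 2.4°, 9.0°, 9.6°.
Largest gap = 316.9° ⇒ minimal covering band is its complement: 360° − 316.9° = 43.1°.
Band runs from +155.5° eastward to -161.4°, crossing the antimeridian.

43.1°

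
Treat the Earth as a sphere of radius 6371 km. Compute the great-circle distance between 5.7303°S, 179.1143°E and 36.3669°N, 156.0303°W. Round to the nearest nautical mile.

2888 nmi

Δλ = -156.0303 − 179.1143 = -335.1446°; wrapped into (−180°, 180°]: 24.8554°.
Δφ = 36.3669 − -5.7303 = 42.0972°.
a = sin²(Δφ/2) + cos φ₁ · cos φ₂ · sin²(Δλ/2) = 0.166103.
c = 2·atan2(√a, √(1−a)) = 0.83956 rad → d = 6371·c ≈ 5348.81 km ≈ 2888.13 nmi.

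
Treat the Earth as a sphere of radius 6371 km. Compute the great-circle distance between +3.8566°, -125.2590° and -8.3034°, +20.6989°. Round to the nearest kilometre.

16220 km

Δλ = 20.6989 − -125.2590 = 145.9579°.
Δφ = -8.3034 − 3.8566 = -12.1600°.
a = sin²(Δφ/2) + cos φ₁ · cos φ₂ · sin²(Δλ/2) = 0.913898.
c = 2·atan2(√a, √(1−a)) = 2.54597 rad → d = 6371·c ≈ 16220.34 km.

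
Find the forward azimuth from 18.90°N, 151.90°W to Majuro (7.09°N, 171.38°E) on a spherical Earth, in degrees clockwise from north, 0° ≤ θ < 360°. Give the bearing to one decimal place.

Δλ = 171.38 − -151.90 = 323.28°; wrapped into (−180°, 180°]: -36.72°.
θ = atan2( sin Δλ · cos φ₂ , cos φ₁ · sin φ₂ − sin φ₁ · cos φ₂ · cos Δλ )
  = atan2(-0.59333, -0.14088) = -103.357° → normalised to [0°, 360°): 256.643°.

256.6°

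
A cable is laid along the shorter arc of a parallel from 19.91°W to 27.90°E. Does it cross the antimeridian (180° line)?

Signed shortest Δλ = ((27.90 − -19.91 + 180) mod 360) − 180 = 47.81°.
Going east by 47.81° from -19.91° reaches +27.90° without touching 180°.

No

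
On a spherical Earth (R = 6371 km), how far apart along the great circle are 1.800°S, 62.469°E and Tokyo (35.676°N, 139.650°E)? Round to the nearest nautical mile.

4844 nmi

Δλ = 139.650 − 62.469 = 77.181°.
Δφ = 35.676 − -1.800 = 37.476°.
a = sin²(Δφ/2) + cos φ₁ · cos φ₂ · sin²(Δλ/2) = 0.419088.
c = 2·atan2(√a, √(1−a)) = 1.40826 rad → d = 6371·c ≈ 8972.00 km ≈ 4844.49 nmi.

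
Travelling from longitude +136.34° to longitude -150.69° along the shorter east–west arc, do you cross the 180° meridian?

Yes

Naïve |-150.69 − 136.34| = 287.03° > 180°, so the shorter arc goes the other way round — across 180°.
Signed shortest Δλ = ((-150.69 − 136.34 + 180) mod 360) − 180 = 72.97°.
Going east by 72.97° from +136.34° passes through 180° before reaching -150.69°.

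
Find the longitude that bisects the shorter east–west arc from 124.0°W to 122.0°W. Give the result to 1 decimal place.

Signed shortest Δλ from -124.0° to -122.0° is +2.0°.
Midpoint longitude = -124.0° + (+2.0°)/2 = -124.0° + 1.0° = -123.0°.

123.0°W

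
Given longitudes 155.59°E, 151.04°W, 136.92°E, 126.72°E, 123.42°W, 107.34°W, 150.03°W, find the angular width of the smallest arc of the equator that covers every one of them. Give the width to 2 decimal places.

Sort the longitudes: -151.04°, -150.03°, -123.42°, -107.34°, +126.72°, +136.92°, +155.59°.
Eastward gaps between consecutive values (wrapping around): 1.01°, 26.61°, 16.08°, 234.06°, 10.20°, 18.67°, 53.37°.
Largest gap = 234.06° ⇒ minimal covering band is its complement: 360° − 234.06° = 125.94°.
Band runs from +126.72° eastward to -107.34°, crossing the antimeridian.

125.94°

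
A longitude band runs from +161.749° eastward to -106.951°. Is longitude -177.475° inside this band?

Yes

Band width going east from +161.749° to -106.951°: ((-106.951 − 161.749) mod 360) = 91.300°.
Offset of -177.475° east of the west edge: ((-177.475 − 161.749) mod 360) = 20.776°.
20.776° ≤ 91.300° ⇒ inside.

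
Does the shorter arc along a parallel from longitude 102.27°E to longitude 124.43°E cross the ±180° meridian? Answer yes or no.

Signed shortest Δλ = ((124.43 − 102.27 + 180) mod 360) − 180 = 22.16°.
Going east by 22.16° from +102.27° reaches +124.43° without touching 180°.

No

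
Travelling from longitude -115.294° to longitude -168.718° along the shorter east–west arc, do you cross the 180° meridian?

Signed shortest Δλ = ((-168.718 − -115.294 + 180) mod 360) − 180 = -53.424°.
Going west by 53.424° from -115.294° reaches -168.718° without touching 180°.

No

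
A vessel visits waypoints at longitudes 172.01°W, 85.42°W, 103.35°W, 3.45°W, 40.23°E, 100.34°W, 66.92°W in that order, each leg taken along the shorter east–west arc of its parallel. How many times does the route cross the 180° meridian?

0

Leg 1: -172.01° → -85.42°, shortest Δλ = 86.59° (east) — does not cross 180°.
Leg 2: -85.42° → -103.35°, shortest Δλ = -17.93° (west) — does not cross 180°.
Leg 3: -103.35° → -3.45°, shortest Δλ = 99.9° (east) — does not cross 180°.
Leg 4: -3.45° → +40.23°, shortest Δλ = 43.68° (east) — does not cross 180°.
Leg 5: +40.23° → -100.34°, shortest Δλ = -140.57° (west) — does not cross 180°.
Leg 6: -100.34° → -66.92°, shortest Δλ = 33.42° (east) — does not cross 180°.
Total crossings: 0.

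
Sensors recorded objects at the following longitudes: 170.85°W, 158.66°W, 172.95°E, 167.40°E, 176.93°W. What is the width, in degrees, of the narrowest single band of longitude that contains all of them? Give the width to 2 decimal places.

Sort the longitudes: -176.93°, -170.85°, -158.66°, +167.40°, +172.95°.
Eastward gaps between consecutive values (wrapping around): 6.08°, 12.19°, 326.06°, 5.55°, 10.12°.
Largest gap = 326.06° ⇒ minimal covering band is its complement: 360° − 326.06° = 33.94°.
Band runs from +167.40° eastward to -158.66°, crossing the antimeridian.

33.94°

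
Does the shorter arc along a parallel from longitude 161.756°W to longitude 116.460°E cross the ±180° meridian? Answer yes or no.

Yes

Naïve |116.460 − -161.756| = 278.216° > 180°, so the shorter arc goes the other way round — across 180°.
Signed shortest Δλ = ((116.460 − -161.756 + 180) mod 360) − 180 = -81.784°.
Going west by 81.784° from -161.756° passes through 180° before reaching +116.460°.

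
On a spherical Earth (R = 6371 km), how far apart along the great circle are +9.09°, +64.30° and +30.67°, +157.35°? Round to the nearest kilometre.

Δλ = 157.35 − 64.30 = 93.05°.
Δφ = 30.67 − 9.09 = 21.58°.
a = sin²(Δφ/2) + cos φ₁ · cos φ₂ · sin²(Δλ/2) = 0.482301.
c = 2·atan2(√a, √(1−a)) = 1.53539 rad → d = 6371·c ≈ 9781.98 km.

9782 km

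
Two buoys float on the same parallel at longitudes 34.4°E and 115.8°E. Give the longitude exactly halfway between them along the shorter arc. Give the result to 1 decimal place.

75.1°E

Signed shortest Δλ from +34.4° to +115.8° is +81.4°.
Midpoint longitude = +34.4° + (+81.4°)/2 = +34.4° + 40.7° = +75.1°.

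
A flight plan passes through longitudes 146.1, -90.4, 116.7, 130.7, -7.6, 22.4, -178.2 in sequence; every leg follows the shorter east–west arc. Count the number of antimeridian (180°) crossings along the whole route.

3

Leg 1: +146.1° → -90.4°, shortest Δλ = 123.5° (east) — crosses 180°.
Leg 2: -90.4° → +116.7°, shortest Δλ = -152.9° (west) — crosses 180°.
Leg 3: +116.7° → +130.7°, shortest Δλ = 14.0° (east) — does not cross 180°.
Leg 4: +130.7° → -7.6°, shortest Δλ = -138.3° (west) — does not cross 180°.
Leg 5: -7.6° → +22.4°, shortest Δλ = 30.0° (east) — does not cross 180°.
Leg 6: +22.4° → -178.2°, shortest Δλ = 159.4° (east) — crosses 180°.
Total crossings: 3.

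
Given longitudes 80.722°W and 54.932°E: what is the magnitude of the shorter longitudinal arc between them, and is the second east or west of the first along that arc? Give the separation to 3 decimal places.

Raw difference: 54.932 − -80.722 = 135.654°.
Normalise into (−180°, 180°]: 135.654° stays 135.654°.
Positive ⇒ the second point lies to the east; separation 135.654°.

135.654° east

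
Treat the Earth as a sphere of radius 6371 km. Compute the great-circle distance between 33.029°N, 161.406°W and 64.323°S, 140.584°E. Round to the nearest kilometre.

11941 km

Δλ = 140.584 − -161.406 = 301.990°; wrapped into (−180°, 180°]: -58.010°.
Δφ = -64.323 − 33.029 = -97.352°.
a = sin²(Δφ/2) + cos φ₁ · cos φ₂ · sin²(Δλ/2) = 0.649393.
c = 2·atan2(√a, √(1−a)) = 1.87422 rad → d = 6371·c ≈ 11940.64 km.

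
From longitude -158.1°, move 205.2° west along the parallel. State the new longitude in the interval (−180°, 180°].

-3.3°

Start at -158.1°; shift −205.2° → -363.3°.
-363.3° lies outside (−180°, 180°]; add 360° → -3.3°.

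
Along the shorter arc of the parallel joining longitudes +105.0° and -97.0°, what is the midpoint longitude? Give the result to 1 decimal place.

-176.0°

Signed shortest Δλ from +105.0° to -97.0° is +158.0°.
Midpoint longitude = +105.0° + (+158.0°)/2 = +105.0° + 79.0° = +184.0°.
Normalise into (−180°, 180°]: -176.0°.
(The naïve average (+105.0 + -97.0)/2 = 4.0° is on the wrong side of the globe.)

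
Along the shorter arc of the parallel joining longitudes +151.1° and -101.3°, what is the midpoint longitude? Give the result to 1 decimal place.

Signed shortest Δλ from +151.1° to -101.3° is +107.6°.
Midpoint longitude = +151.1° + (+107.6°)/2 = +151.1° + 53.8° = +204.9°.
Normalise into (−180°, 180°]: -155.1°.
(The naïve average (+151.1 + -101.3)/2 = 24.9° is on the wrong side of the globe.)

-155.1°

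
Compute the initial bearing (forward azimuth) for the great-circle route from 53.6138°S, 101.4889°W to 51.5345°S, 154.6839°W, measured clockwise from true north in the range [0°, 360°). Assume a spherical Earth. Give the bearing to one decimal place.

251.7°

Δλ = -154.6839 − -101.4889 = -53.1950°.
θ = atan2( sin Δλ · cos φ₂ , cos φ₁ · sin φ₂ − sin φ₁ · cos φ₂ · cos Δλ )
  = atan2(-0.49806, -0.16448) = -108.275° → normalised to [0°, 360°): 251.725°.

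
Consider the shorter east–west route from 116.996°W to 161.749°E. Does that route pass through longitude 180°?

Yes

Naïve |161.749 − -116.996| = 278.745° > 180°, so the shorter arc goes the other way round — across 180°.
Signed shortest Δλ = ((161.749 − -116.996 + 180) mod 360) − 180 = -81.255°.
Going west by 81.255° from -116.996° passes through 180° before reaching +161.749°.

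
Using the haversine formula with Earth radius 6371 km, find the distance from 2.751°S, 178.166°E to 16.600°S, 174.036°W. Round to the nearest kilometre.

1760 km

Δλ = -174.036 − 178.166 = -352.202°; wrapped into (−180°, 180°]: 7.798°.
Δφ = -16.600 − -2.751 = -13.849°.
a = sin²(Δφ/2) + cos φ₁ · cos φ₂ · sin²(Δλ/2) = 0.018961.
c = 2·atan2(√a, √(1−a)) = 0.27628 rad → d = 6371·c ≈ 1760.15 km.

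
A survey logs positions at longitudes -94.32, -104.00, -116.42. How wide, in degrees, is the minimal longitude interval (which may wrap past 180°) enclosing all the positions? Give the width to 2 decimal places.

Sort the longitudes: -116.42°, -104.00°, -94.32°.
Eastward gaps between consecutive values (wrapping around): 12.42°, 9.68°, 337.90°.
Largest gap = 337.90° ⇒ minimal covering band is its complement: 360° − 337.90° = 22.10°.
Band runs from -116.42° eastward to -94.32°.

22.10°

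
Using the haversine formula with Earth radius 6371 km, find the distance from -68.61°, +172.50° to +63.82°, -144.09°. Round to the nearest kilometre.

15117 km

Δλ = -144.09 − 172.50 = -316.59°; wrapped into (−180°, 180°]: 43.41°.
Δφ = 63.82 − -68.61 = 132.43°.
a = sin²(Δφ/2) + cos φ₁ · cos φ₂ · sin²(Δλ/2) = 0.859352.
c = 2·atan2(√a, √(1−a)) = 2.37273 rad → d = 6371·c ≈ 15116.69 km.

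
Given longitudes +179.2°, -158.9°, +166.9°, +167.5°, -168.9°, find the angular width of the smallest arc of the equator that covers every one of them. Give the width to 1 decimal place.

Sort the longitudes: -168.9°, -158.9°, +166.9°, +167.5°, +179.2°.
Eastward gaps between consecutive values (wrapping around): 10.0°, 325.8°, 0.6°, 11.7°, 11.9°.
Largest gap = 325.8° ⇒ minimal covering band is its complement: 360° − 325.8° = 34.2°.
Band runs from +166.9° eastward to -158.9°, crossing the antimeridian.

34.2°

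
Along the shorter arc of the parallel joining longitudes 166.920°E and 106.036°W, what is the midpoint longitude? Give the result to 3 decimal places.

Signed shortest Δλ from +166.920° to -106.036° is +87.044°.
Midpoint longitude = +166.920° + (+87.044°)/2 = +166.920° + 43.522° = +210.442°.
Normalise into (−180°, 180°]: -149.558°.
(The naïve average (+166.920 + -106.036)/2 = 30.442° is on the wrong side of the globe.)

149.558°W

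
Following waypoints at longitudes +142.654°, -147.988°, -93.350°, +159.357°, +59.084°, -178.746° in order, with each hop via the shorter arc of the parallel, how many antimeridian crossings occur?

Leg 1: +142.654° → -147.988°, shortest Δλ = 69.358° (east) — crosses 180°.
Leg 2: -147.988° → -93.350°, shortest Δλ = 54.638° (east) — does not cross 180°.
Leg 3: -93.350° → +159.357°, shortest Δλ = -107.293° (west) — crosses 180°.
Leg 4: +159.357° → +59.084°, shortest Δλ = -100.273° (west) — does not cross 180°.
Leg 5: +59.084° → -178.746°, shortest Δλ = 122.17° (east) — crosses 180°.
Total crossings: 3.

3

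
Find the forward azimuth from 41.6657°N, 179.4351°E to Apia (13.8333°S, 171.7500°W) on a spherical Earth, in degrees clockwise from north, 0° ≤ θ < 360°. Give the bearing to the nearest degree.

Δλ = -171.7500 − 179.4351 = -351.1851°; wrapped into (−180°, 180°]: 8.8149°.
θ = atan2( sin Δλ · cos φ₂ , cos φ₁ · sin φ₂ − sin φ₁ · cos φ₂ · cos Δλ )
  = atan2(0.14880, -0.81649) = 169.672° → normalised to [0°, 360°): 169.672°.

170°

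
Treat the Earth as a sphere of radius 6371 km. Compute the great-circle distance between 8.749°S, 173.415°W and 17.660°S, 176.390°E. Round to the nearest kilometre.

1482 km

Δλ = 176.390 − -173.415 = 349.805°; wrapped into (−180°, 180°]: -10.195°.
Δφ = -17.660 − -8.749 = -8.911°.
a = sin²(Δφ/2) + cos φ₁ · cos φ₂ · sin²(Δλ/2) = 0.013470.
c = 2·atan2(√a, √(1−a)) = 0.23264 rad → d = 6371·c ≈ 1482.17 km.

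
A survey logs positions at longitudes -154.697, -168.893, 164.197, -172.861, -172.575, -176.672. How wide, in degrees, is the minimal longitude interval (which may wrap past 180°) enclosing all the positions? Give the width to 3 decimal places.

Sort the longitudes: -176.672°, -172.861°, -172.575°, -168.893°, -154.697°, +164.197°.
Eastward gaps between consecutive values (wrapping around): 3.811°, 0.286°, 3.682°, 14.196°, 318.894°, 19.131°.
Largest gap = 318.894° ⇒ minimal covering band is its complement: 360° − 318.894° = 41.106°.
Band runs from +164.197° eastward to -154.697°, crossing the antimeridian.

41.106°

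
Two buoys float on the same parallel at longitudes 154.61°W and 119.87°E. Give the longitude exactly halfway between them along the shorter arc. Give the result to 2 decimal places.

Signed shortest Δλ from -154.61° to +119.87° is -85.52°.
Midpoint longitude = -154.61° + (-85.52°)/2 = -154.61° − 42.76° = -197.37°.
Normalise into (−180°, 180°]: +162.63°.
(The naïve average (-154.61 + +119.87)/2 = -17.37° is on the wrong side of the globe.)

162.63°E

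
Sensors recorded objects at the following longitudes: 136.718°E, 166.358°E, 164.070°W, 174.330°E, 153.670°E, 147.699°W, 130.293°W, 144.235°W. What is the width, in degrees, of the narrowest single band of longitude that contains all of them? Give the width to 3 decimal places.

92.989°

Sort the longitudes: -164.070°, -147.699°, -144.235°, -130.293°, +136.718°, +153.670°, +166.358°, +174.330°.
Eastward gaps between consecutive values (wrapping around): 16.371°, 3.464°, 13.942°, 267.011°, 16.952°, 12.688°, 7.972°, 21.600°.
Largest gap = 267.011° ⇒ minimal covering band is its complement: 360° − 267.011° = 92.989°.
Band runs from +136.718° eastward to -130.293°, crossing the antimeridian.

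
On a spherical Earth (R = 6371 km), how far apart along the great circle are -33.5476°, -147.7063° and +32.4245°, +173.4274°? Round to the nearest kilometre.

8388 km

Δλ = 173.4274 − -147.7063 = 321.1337°; wrapped into (−180°, 180°]: -38.8663°.
Δφ = 32.4245 − -33.5476 = 65.9721°.
a = sin²(Δφ/2) + cos φ₁ · cos φ₂ · sin²(Δλ/2) = 0.374282.
c = 2·atan2(√a, √(1−a)) = 1.31663 rad → d = 6371·c ≈ 8388.26 km.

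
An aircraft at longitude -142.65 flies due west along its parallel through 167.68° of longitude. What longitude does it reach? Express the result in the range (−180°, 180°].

Start at -142.65°; shift −167.68° → -310.33°.
-310.33° lies outside (−180°, 180°]; add 360° → +49.67°.

+49.67°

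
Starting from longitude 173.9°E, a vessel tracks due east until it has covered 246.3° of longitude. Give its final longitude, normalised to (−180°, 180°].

Start at +173.9°; shift +246.3° → +420.2°.
+420.2° lies outside (−180°, 180°]; subtract 360° → +60.2°.

60.2°E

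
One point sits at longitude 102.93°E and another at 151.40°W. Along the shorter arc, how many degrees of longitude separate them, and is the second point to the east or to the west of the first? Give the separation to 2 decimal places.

Raw difference: -151.40 − 102.93 = -254.33°.
Normalise into (−180°, 180°]: -254.33° + 360° = 105.67°.
Positive ⇒ the second point lies to the east; separation 105.67°.

105.67° east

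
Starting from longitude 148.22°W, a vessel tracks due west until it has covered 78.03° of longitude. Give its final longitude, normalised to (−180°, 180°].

133.75°E

Start at -148.22°; shift −78.03° → -226.25°.
-226.25° lies outside (−180°, 180°]; add 360° → +133.75°.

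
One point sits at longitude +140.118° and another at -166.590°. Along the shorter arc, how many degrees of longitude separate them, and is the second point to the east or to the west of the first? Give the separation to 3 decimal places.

53.292° east

Raw difference: -166.590 − 140.118 = -306.708°.
Normalise into (−180°, 180°]: -306.708° + 360° = 53.292°.
Positive ⇒ the second point lies to the east; separation 53.292°.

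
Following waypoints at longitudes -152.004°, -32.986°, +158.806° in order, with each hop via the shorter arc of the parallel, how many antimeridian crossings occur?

Leg 1: -152.004° → -32.986°, shortest Δλ = 119.018° (east) — does not cross 180°.
Leg 2: -32.986° → +158.806°, shortest Δλ = -168.208° (west) — crosses 180°.
Total crossings: 1.

1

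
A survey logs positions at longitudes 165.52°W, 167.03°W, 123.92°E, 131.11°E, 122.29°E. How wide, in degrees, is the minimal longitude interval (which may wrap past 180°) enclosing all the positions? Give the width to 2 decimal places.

72.19°

Sort the longitudes: -167.03°, -165.52°, +122.29°, +123.92°, +131.11°.
Eastward gaps between consecutive values (wrapping around): 1.51°, 287.81°, 1.63°, 7.19°, 61.86°.
Largest gap = 287.81° ⇒ minimal covering band is its complement: 360° − 287.81° = 72.19°.
Band runs from +122.29° eastward to -165.52°, crossing the antimeridian.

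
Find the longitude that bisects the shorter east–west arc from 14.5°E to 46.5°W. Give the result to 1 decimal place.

Signed shortest Δλ from +14.5° to -46.5° is -61.0°.
Midpoint longitude = +14.5° + (-61.0°)/2 = +14.5° − 30.5° = -16.0°.

16.0°W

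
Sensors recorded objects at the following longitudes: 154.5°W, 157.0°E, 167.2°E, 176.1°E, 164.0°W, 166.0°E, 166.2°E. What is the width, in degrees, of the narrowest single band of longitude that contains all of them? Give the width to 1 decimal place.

48.5°

Sort the longitudes: -164.0°, -154.5°, +157.0°, +166.0°, +166.2°, +167.2°, +176.1°.
Eastward gaps between consecutive values (wrapping around): 9.5°, 311.5°, 9.0°, 0.2°, 1.0°, 8.9°, 19.9°.
Largest gap = 311.5° ⇒ minimal covering band is its complement: 360° − 311.5° = 48.5°.
Band runs from +157.0° eastward to -154.5°, crossing the antimeridian.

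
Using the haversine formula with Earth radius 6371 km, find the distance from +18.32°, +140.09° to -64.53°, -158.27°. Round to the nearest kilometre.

Δλ = -158.27 − 140.09 = -298.36°; wrapped into (−180°, 180°]: 61.64°.
Δφ = -64.53 − 18.32 = -82.85°.
a = sin²(Δφ/2) + cos φ₁ · cos φ₂ · sin²(Δλ/2) = 0.544928.
c = 2·atan2(√a, √(1−a)) = 1.66077 rad → d = 6371·c ≈ 10580.79 km.

10581 km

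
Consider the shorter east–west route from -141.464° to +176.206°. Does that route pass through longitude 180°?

Naïve |176.206 − -141.464| = 317.67° > 180°, so the shorter arc goes the other way round — across 180°.
Signed shortest Δλ = ((176.206 − -141.464 + 180) mod 360) − 180 = -42.33°.
Going west by 42.33° from -141.464° passes through 180° before reaching +176.206°.

Yes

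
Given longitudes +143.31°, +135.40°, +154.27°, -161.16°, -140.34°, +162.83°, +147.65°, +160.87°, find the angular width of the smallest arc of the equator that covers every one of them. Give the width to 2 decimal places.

Sort the longitudes: -161.16°, -140.34°, +135.40°, +143.31°, +147.65°, +154.27°, +160.87°, +162.83°.
Eastward gaps between consecutive values (wrapping around): 20.82°, 275.74°, 7.91°, 4.34°, 6.62°, 6.60°, 1.96°, 36.01°.
Largest gap = 275.74° ⇒ minimal covering band is its complement: 360° − 275.74° = 84.26°.
Band runs from +135.40° eastward to -140.34°, crossing the antimeridian.

84.26°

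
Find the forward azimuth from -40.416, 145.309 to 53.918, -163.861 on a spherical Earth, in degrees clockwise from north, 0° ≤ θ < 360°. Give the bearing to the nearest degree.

Δλ = -163.861 − 145.309 = -309.170°; wrapped into (−180°, 180°]: 50.830°.
θ = atan2( sin Δλ · cos φ₂ , cos φ₁ · sin φ₂ − sin φ₁ · cos φ₂ · cos Δλ )
  = atan2(0.45659, 0.85648) = 28.062° → normalised to [0°, 360°): 28.062°.

28°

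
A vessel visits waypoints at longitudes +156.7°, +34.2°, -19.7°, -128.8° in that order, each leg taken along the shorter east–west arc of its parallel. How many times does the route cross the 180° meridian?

0

Leg 1: +156.7° → +34.2°, shortest Δλ = -122.5° (west) — does not cross 180°.
Leg 2: +34.2° → -19.7°, shortest Δλ = -53.9° (west) — does not cross 180°.
Leg 3: -19.7° → -128.8°, shortest Δλ = -109.1° (west) — does not cross 180°.
Total crossings: 0.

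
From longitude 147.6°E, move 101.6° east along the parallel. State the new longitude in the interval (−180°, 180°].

Start at +147.6°; shift +101.6° → +249.2°.
+249.2° lies outside (−180°, 180°]; subtract 360° → -110.8°.

110.8°W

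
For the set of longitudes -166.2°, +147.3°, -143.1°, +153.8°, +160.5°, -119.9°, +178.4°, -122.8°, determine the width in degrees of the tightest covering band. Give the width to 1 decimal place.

92.8°

Sort the longitudes: -166.2°, -143.1°, -122.8°, -119.9°, +147.3°, +153.8°, +160.5°, +178.4°.
Eastward gaps between consecutive values (wrapping around): 23.1°, 20.3°, 2.9°, 267.2°, 6.5°, 6.7°, 17.9°, 15.4°.
Largest gap = 267.2° ⇒ minimal covering band is its complement: 360° − 267.2° = 92.8°.
Band runs from +147.3° eastward to -119.9°, crossing the antimeridian.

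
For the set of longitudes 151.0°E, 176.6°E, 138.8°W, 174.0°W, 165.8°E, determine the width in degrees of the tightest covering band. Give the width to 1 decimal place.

70.2°

Sort the longitudes: -174.0°, -138.8°, +151.0°, +165.8°, +176.6°.
Eastward gaps between consecutive values (wrapping around): 35.2°, 289.8°, 14.8°, 10.8°, 9.4°.
Largest gap = 289.8° ⇒ minimal covering band is its complement: 360° − 289.8° = 70.2°.
Band runs from +151.0° eastward to -138.8°, crossing the antimeridian.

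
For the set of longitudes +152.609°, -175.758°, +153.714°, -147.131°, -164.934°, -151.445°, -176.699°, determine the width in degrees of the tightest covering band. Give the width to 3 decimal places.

Sort the longitudes: -176.699°, -175.758°, -164.934°, -151.445°, -147.131°, +152.609°, +153.714°.
Eastward gaps between consecutive values (wrapping around): 0.941°, 10.824°, 13.489°, 4.314°, 299.740°, 1.105°, 29.587°.
Largest gap = 299.740° ⇒ minimal covering band is its complement: 360° − 299.740° = 60.260°.
Band runs from +152.609° eastward to -147.131°, crossing the antimeridian.

60.260°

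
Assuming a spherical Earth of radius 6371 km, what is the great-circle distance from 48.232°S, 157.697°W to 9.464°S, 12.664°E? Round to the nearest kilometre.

13530 km

Δλ = 12.664 − -157.697 = 170.361°.
Δφ = -9.464 − -48.232 = 38.768°.
a = sin²(Δφ/2) + cos φ₁ · cos φ₂ · sin²(Δλ/2) = 0.762568.
c = 2·atan2(√a, √(1−a)) = 2.12367 rad → d = 6371·c ≈ 13529.90 km.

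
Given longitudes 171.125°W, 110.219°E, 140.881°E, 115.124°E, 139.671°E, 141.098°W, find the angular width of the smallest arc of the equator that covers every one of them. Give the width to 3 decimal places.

Sort the longitudes: -171.125°, -141.098°, +110.219°, +115.124°, +139.671°, +140.881°.
Eastward gaps between consecutive values (wrapping around): 30.027°, 251.317°, 4.905°, 24.547°, 1.210°, 47.994°.
Largest gap = 251.317° ⇒ minimal covering band is its complement: 360° − 251.317° = 108.683°.
Band runs from +110.219° eastward to -141.098°, crossing the antimeridian.

108.683°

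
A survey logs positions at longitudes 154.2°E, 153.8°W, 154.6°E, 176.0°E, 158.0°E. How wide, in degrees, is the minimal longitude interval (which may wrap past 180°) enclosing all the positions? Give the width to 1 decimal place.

Sort the longitudes: -153.8°, +154.2°, +154.6°, +158.0°, +176.0°.
Eastward gaps between consecutive values (wrapping around): 308.0°, 0.4°, 3.4°, 18.0°, 30.2°.
Largest gap = 308.0° ⇒ minimal covering band is its complement: 360° − 308.0° = 52.0°.
Band runs from +154.2° eastward to -153.8°, crossing the antimeridian.

52.0°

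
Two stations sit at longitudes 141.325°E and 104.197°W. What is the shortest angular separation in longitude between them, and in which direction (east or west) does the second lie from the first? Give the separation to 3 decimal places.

114.478° east

Raw difference: -104.197 − 141.325 = -245.522°.
Normalise into (−180°, 180°]: -245.522° + 360° = 114.478°.
Positive ⇒ the second point lies to the east; separation 114.478°.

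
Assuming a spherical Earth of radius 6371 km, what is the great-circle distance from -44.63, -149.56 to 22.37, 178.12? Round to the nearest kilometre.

8141 km

Δλ = 178.12 − -149.56 = 327.68°; wrapped into (−180°, 180°]: -32.32°.
Δφ = 22.37 − -44.63 = 67.00°.
a = sin²(Δφ/2) + cos φ₁ · cos φ₂ · sin²(Δλ/2) = 0.355613.
c = 2·atan2(√a, √(1−a)) = 1.27785 rad → d = 6371·c ≈ 8141.18 km.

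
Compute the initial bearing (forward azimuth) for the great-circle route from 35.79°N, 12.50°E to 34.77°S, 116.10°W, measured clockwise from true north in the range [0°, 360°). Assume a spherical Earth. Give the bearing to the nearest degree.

Δλ = -116.10 − 12.50 = -128.60°.
θ = atan2( sin Δλ · cos φ₂ , cos φ₁ · sin φ₂ − sin φ₁ · cos φ₂ · cos Δλ )
  = atan2(-0.64198, -0.16289) = -104.237° → normalised to [0°, 360°): 255.763°.

256°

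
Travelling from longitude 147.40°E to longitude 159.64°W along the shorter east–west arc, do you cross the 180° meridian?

Naïve |-159.64 − 147.40| = 307.04° > 180°, so the shorter arc goes the other way round — across 180°.
Signed shortest Δλ = ((-159.64 − 147.40 + 180) mod 360) − 180 = 52.96°.
Going east by 52.96° from +147.40° passes through 180° before reaching -159.64°.

Yes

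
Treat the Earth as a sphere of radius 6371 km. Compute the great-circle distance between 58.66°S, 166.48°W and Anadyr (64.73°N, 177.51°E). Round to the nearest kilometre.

Δλ = 177.51 − -166.48 = 343.99°; wrapped into (−180°, 180°]: -16.01°.
Δφ = 64.73 − -58.66 = 123.39°.
a = sin²(Δφ/2) + cos φ₁ · cos φ₂ · sin²(Δλ/2) = 0.779473.
c = 2·atan2(√a, √(1−a)) = 2.16391 rad → d = 6371·c ≈ 13786.28 km.

13786 km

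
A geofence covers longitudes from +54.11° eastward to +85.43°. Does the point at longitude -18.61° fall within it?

No

Band width going east from +54.11° to +85.43°: ((85.43 − 54.11) mod 360) = 31.32°.
Offset of -18.61° east of the west edge: ((-18.61 − 54.11) mod 360) = 287.28°.
287.28° > 31.32° ⇒ outside.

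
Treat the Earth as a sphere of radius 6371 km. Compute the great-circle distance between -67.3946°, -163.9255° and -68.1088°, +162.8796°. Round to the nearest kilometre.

Δλ = 162.8796 − -163.9255 = 326.8051°; wrapped into (−180°, 180°]: -33.1949°.
Δφ = -68.1088 − -67.3946 = -0.7142°.
a = sin²(Δφ/2) + cos φ₁ · cos φ₂ · sin²(Δλ/2) = 0.011732.
c = 2·atan2(√a, √(1−a)) = 0.21706 rad → d = 6371·c ≈ 1382.88 km.

1383 km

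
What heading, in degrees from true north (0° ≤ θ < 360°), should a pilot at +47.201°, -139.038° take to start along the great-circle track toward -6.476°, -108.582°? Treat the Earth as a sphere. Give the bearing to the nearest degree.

144°

Δλ = -108.582 − -139.038 = 30.456°.
θ = atan2( sin Δλ · cos φ₂ , cos φ₁ · sin φ₂ − sin φ₁ · cos φ₂ · cos Δλ )
  = atan2(0.50364, -0.70509) = 144.462° → normalised to [0°, 360°): 144.462°.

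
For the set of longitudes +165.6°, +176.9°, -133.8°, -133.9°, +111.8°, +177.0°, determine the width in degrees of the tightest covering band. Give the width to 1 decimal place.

114.4°

Sort the longitudes: -133.9°, -133.8°, +111.8°, +165.6°, +176.9°, +177.0°.
Eastward gaps between consecutive values (wrapping around): 0.1°, 245.6°, 53.8°, 11.3°, 0.1°, 49.1°.
Largest gap = 245.6° ⇒ minimal covering band is its complement: 360° − 245.6° = 114.4°.
Band runs from +111.8° eastward to -133.8°, crossing the antimeridian.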